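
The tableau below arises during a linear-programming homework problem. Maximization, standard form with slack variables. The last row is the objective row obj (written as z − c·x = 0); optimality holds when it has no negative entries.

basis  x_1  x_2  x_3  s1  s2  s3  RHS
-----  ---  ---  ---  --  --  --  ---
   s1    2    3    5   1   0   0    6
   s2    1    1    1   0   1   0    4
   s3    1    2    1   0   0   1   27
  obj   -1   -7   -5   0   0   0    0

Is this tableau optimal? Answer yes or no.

The obj-row has a negative entry -7 in column x_2, so it is not optimal.

no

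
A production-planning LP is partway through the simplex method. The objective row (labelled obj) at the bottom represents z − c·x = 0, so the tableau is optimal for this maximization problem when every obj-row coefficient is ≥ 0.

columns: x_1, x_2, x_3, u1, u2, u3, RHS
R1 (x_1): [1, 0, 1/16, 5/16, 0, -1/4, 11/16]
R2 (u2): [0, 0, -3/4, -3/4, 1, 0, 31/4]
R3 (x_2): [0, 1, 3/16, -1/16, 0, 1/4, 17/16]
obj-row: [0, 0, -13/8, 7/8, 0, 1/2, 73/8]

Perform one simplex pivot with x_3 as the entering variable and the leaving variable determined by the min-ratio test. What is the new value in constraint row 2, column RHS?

Ratio test on column x_3 — row 1: (11/16)/(1/16) = 11; row 2: entry -3/4 ≤ 0; row 3: (17/16)/(3/16) = 17/3. Minimum is 17/3 at row 3 (x_2 leaves); pivot element 3/16.
Divide row 3 by 3/16; eliminate column x_3 from the other rows.
Row 2 update in column RHS: 31/4 − (-3/4)·(17/3) = 12.

12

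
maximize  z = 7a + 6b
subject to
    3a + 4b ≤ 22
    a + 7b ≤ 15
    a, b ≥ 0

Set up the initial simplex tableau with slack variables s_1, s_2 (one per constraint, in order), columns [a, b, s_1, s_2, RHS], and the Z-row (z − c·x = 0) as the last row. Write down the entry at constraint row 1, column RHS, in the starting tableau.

22

The RHS of constraint 1 is b_1 = 22.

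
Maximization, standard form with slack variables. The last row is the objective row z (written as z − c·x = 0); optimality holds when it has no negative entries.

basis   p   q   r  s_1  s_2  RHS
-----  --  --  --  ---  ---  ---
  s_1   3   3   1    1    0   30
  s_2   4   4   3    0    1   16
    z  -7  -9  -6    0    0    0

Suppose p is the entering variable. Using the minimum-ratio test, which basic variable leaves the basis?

Column p entries and ratios — s_1: 30/3 = 10; s_2: 16/4 = 4.
Smallest ratio is 4 in the row of s_2, so s_2 leaves.

s_2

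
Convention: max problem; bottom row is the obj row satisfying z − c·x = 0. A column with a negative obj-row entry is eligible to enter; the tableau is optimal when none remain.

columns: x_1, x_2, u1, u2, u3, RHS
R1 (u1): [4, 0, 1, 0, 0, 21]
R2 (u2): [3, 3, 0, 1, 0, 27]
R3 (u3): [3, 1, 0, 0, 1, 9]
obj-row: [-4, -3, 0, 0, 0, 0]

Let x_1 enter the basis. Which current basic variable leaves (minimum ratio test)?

Column x_1 entries and ratios — u1: 21/4 = 21/4; u2: 27/3 = 9; u3: 9/3 = 3.
Smallest ratio is 3 in the row of u3, so u3 leaves.

u3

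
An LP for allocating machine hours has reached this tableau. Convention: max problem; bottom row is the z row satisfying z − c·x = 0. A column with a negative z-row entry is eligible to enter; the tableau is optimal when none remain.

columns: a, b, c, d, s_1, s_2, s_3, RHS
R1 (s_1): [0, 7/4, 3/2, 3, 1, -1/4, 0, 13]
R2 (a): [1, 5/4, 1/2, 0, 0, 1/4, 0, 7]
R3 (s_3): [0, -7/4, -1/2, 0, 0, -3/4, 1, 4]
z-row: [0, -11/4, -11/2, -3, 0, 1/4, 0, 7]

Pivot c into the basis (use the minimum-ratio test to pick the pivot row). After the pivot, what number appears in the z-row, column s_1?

Ratio test on column c — row 1: 13/(3/2) = 26/3; row 2: 7/(1/2) = 14; row 3: entry -1/2 ≤ 0. Minimum is 26/3 at row 1 (s_1 leaves); pivot element 3/2.
Divide row 1 by 3/2; eliminate column c from the other rows.
z-row update in column s_1: 0 − (-11/2)·(2/3) = 11/3.

11/3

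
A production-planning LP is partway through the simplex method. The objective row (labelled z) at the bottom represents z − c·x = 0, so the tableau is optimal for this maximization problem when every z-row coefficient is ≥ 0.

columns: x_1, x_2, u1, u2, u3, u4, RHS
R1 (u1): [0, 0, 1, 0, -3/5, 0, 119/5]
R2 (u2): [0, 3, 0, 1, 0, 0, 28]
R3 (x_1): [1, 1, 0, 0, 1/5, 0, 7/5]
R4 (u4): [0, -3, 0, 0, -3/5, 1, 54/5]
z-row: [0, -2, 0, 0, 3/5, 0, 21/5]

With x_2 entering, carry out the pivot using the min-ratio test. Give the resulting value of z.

7

Ratio test on column x_2 — row 1: entry 0 ≤ 0; row 2: 28/3 = 28/3; row 3: (7/5)/1 = 7/5; row 4: entry -3 ≤ 0. Minimum is 7/5 at row 3 (x_1 leaves); pivot element 1.
Pivot on row 3; the z-row RHS becomes 21/5 − (-2)·(7/5) = 7.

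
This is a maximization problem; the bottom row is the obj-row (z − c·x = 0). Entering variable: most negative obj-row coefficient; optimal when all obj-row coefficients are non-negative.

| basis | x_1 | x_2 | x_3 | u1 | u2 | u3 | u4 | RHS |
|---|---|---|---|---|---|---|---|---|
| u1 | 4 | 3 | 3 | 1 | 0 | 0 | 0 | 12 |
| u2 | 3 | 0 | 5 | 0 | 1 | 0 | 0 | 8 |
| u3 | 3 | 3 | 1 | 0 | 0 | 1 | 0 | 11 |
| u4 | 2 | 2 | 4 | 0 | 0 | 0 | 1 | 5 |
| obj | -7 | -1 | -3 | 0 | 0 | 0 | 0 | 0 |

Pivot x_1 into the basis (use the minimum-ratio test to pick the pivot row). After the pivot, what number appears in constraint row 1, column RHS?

2

Ratio test on column x_1 — row 1: 12/4 = 3; row 2: 8/3 = 8/3; row 3: 11/3 = 11/3; row 4: 5/2 = 5/2. Minimum is 5/2 at row 4 (u4 leaves); pivot element 2.
Divide row 4 by 2; eliminate column x_1 from the other rows.
Row 1 update in column RHS: 12 − 4·(5/2) = 2.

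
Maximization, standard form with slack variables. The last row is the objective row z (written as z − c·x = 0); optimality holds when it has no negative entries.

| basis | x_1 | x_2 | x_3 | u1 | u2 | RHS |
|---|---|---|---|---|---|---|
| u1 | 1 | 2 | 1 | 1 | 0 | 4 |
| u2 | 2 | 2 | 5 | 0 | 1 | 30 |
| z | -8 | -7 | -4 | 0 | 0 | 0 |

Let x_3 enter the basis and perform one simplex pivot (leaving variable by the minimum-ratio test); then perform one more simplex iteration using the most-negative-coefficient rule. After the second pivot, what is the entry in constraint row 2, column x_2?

Ratio test on column x_3 — row 1: 4/1 = 4; row 2: 30/5 = 6. Minimum is 4 at row 1 (u1 leaves); pivot element 1.
Divide row 1 by 1; eliminate column x_3 from the other rows.
Second iteration: most negative z-row entry is -4 in column x_1, so x_1 enters.
Ratio test on column x_1 — row 1: 4/1 = 4; row 2: entry -3 ≤ 0. Minimum is 4 at row 1 (x_3 leaves); pivot element 1.
Divide row 1 by 1; eliminate column x_1 from the other rows.
After both pivots, the entry at constraint row 2, column x_2 is -2.

-2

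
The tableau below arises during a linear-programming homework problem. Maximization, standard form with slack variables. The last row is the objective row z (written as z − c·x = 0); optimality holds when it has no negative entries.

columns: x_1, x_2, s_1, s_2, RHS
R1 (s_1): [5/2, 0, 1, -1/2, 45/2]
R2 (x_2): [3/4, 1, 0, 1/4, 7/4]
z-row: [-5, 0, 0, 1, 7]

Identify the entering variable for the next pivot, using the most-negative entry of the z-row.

x_1

Negative z-row entries: x_1: -5.
The most negative is -5 in column x_1, so x_1 enters.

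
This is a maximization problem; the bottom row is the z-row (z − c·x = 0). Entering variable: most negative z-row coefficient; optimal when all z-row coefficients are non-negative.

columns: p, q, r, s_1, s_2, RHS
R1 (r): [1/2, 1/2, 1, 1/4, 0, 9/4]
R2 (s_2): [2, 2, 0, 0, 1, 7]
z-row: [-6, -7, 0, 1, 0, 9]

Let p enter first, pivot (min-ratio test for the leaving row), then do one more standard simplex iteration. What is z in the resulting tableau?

Ratio test on column p — row 1: (9/4)/(1/2) = 9/2; row 2: 7/2 = 7/2. Minimum is 7/2 at row 2 (s_2 leaves); pivot element 2.
Pivot on row 2; the z-row RHS becomes 9 − (-6)·(7/2) = 30.
Next entering variable (most negative z-row entry -1): q.
Ratio test on column q — row 1: entry 0 ≤ 0; row 2: (7/2)/1 = 7/2. Minimum is 7/2 at row 2 (p leaves); pivot element 1.
After the second pivot the z-row RHS is 30 − (-1)·(7/2) = 67/2.

67/2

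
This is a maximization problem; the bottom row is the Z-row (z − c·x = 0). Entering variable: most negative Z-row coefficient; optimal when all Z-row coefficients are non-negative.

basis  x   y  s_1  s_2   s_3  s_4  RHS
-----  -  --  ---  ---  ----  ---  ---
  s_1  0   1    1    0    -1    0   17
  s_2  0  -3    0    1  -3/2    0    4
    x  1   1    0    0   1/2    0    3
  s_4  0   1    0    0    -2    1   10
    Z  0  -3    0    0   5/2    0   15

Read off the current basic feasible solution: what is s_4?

s_4 is basic (row 4); its value is the RHS of that row, 10.

10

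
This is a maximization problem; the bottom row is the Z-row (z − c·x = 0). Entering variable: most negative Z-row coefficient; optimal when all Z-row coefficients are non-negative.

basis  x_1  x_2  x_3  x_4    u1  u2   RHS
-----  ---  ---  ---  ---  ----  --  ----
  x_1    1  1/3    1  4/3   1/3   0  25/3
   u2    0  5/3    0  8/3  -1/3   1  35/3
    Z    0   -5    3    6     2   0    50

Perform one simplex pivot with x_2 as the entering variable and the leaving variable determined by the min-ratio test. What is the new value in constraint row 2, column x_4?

8/5

Ratio test on column x_2 — row 1: (25/3)/(1/3) = 25; row 2: (35/3)/(5/3) = 7. Minimum is 7 at row 2 (u2 leaves); pivot element 5/3.
Divide row 2 by 5/3; eliminate column x_2 from the other rows.
In the new row 2, the x_4 entry is the old entry divided by the pivot: (8/3)/(5/3) = 8/5.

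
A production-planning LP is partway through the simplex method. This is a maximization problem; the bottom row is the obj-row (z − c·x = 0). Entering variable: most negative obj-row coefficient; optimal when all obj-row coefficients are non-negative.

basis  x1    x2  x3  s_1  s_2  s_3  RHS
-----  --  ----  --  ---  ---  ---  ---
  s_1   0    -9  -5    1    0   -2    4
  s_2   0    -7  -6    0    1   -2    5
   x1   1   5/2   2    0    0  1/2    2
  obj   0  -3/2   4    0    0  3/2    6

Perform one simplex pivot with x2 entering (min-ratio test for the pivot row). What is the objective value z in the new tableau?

36/5

Ratio test on column x2 — row 1: entry -9 ≤ 0; row 2: entry -7 ≤ 0; row 3: 2/(5/2) = 4/5. Minimum is 4/5 at row 3 (x1 leaves); pivot element 5/2.
Pivot on row 3; the obj-row RHS becomes 6 − (-3/2)·(4/5) = 36/5.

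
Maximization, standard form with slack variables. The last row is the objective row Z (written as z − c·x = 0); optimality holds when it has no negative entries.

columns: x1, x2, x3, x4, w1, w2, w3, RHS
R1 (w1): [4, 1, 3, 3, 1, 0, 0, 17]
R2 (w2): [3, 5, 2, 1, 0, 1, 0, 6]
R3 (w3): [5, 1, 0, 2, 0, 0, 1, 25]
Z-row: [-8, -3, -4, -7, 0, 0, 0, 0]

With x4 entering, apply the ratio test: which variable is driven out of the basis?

Column x4 entries and ratios — w1: 17/3 = 17/3; w2: 6/1 = 6; w3: 25/2 = 25/2.
Smallest ratio is 17/3 in the row of w1, so w1 leaves.

w1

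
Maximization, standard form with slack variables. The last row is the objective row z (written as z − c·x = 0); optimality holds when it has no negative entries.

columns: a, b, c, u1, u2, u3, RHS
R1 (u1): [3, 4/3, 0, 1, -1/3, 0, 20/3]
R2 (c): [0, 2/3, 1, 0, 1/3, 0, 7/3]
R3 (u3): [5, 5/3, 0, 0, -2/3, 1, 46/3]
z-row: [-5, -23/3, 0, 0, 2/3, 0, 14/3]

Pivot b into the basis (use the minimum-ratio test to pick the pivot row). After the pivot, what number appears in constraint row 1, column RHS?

2

Ratio test on column b — row 1: (20/3)/(4/3) = 5; row 2: (7/3)/(2/3) = 7/2; row 3: (46/3)/(5/3) = 46/5. Minimum is 7/2 at row 2 (c leaves); pivot element 2/3.
Divide row 2 by 2/3; eliminate column b from the other rows.
Row 1 update in column RHS: 20/3 − (4/3)·(7/2) = 2.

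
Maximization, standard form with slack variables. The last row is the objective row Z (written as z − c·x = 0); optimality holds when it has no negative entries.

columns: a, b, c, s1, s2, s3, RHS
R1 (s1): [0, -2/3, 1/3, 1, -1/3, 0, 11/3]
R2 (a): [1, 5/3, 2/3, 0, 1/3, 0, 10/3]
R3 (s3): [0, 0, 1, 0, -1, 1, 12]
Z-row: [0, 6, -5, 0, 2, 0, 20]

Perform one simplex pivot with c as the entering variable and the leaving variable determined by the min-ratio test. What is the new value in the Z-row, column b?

37/2

Ratio test on column c — row 1: (11/3)/(1/3) = 11; row 2: (10/3)/(2/3) = 5; row 3: 12/1 = 12. Minimum is 5 at row 2 (a leaves); pivot element 2/3.
Divide row 2 by 2/3; eliminate column c from the other rows.
Z-row update in column b: 6 − (-5)·(5/2) = 37/2.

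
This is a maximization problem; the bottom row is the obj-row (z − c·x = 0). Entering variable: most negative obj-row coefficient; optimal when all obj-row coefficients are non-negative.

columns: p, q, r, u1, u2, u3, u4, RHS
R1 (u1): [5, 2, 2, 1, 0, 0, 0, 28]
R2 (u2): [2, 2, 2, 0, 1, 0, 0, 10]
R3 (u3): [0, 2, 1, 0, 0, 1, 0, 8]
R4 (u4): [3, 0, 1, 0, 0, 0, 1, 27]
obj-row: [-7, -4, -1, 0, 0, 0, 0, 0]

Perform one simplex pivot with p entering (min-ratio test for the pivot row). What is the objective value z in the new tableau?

35

Ratio test on column p — row 1: 28/5 = 28/5; row 2: 10/2 = 5; row 3: entry 0 ≤ 0; row 4: 27/3 = 9. Minimum is 5 at row 2 (u2 leaves); pivot element 2.
Pivot on row 2; the obj-row RHS becomes 0 − (-7)·5 = 35.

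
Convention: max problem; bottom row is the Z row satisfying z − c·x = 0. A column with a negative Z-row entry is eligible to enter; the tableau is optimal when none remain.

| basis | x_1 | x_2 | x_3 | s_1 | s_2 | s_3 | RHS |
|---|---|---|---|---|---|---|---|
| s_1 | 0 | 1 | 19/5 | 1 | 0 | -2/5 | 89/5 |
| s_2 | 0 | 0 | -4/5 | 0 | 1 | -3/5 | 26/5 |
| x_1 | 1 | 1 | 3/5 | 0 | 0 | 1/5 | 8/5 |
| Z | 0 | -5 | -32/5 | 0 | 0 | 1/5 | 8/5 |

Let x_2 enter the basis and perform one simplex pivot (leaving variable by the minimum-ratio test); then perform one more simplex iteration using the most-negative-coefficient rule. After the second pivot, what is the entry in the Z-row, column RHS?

Ratio test on column x_2 — row 1: (89/5)/1 = 89/5; row 2: entry 0 ≤ 0; row 3: (8/5)/1 = 8/5. Minimum is 8/5 at row 3 (x_1 leaves); pivot element 1.
Divide row 3 by 1; eliminate column x_2 from the other rows.
Second iteration: most negative Z-row entry is -17/5 in column x_3, so x_3 enters.
Ratio test on column x_3 — row 1: (81/5)/(16/5) = 81/16; row 2: entry -4/5 ≤ 0; row 3: (8/5)/(3/5) = 8/3. Minimum is 8/3 at row 3 (x_2 leaves); pivot element 3/5.
Divide row 3 by 3/5; eliminate column x_3 from the other rows.
After both pivots, the entry at the Z-row, column RHS is 56/3.

56/3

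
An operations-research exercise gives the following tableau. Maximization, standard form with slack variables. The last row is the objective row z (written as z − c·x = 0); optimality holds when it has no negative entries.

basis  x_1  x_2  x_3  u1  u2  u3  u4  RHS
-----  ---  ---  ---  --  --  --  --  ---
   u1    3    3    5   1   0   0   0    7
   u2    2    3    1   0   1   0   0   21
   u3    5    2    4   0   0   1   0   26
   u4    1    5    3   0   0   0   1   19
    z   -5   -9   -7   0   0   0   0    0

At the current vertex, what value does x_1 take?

0

x_1 is not in the basis, so in the current basic feasible solution x_1 = 0.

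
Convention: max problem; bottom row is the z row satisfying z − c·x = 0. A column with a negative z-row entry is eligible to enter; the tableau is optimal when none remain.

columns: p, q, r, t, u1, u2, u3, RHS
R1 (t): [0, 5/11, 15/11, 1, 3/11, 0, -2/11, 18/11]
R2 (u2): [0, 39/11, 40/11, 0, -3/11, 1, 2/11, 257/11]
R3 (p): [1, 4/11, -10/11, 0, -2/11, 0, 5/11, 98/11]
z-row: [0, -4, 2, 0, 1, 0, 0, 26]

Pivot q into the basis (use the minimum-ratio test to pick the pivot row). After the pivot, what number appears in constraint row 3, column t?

Ratio test on column q — row 1: (18/11)/(5/11) = 18/5; row 2: (257/11)/(39/11) = 257/39; row 3: (98/11)/(4/11) = 49/2. Minimum is 18/5 at row 1 (t leaves); pivot element 5/11.
Divide row 1 by 5/11; eliminate column q from the other rows.
Row 3 update in column t: 0 − (4/11)·(11/5) = -4/5.

-4/5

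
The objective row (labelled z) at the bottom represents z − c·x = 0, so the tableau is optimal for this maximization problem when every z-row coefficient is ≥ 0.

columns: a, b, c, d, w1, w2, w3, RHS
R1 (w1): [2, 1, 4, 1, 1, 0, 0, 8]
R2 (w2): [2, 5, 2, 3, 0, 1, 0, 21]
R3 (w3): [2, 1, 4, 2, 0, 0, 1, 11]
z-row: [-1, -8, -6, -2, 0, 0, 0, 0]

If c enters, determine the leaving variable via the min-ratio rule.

Column c entries and ratios — w1: 8/4 = 2; w2: 21/2 = 21/2; w3: 11/4 = 11/4.
Smallest ratio is 2 in the row of w1, so w1 leaves.

w1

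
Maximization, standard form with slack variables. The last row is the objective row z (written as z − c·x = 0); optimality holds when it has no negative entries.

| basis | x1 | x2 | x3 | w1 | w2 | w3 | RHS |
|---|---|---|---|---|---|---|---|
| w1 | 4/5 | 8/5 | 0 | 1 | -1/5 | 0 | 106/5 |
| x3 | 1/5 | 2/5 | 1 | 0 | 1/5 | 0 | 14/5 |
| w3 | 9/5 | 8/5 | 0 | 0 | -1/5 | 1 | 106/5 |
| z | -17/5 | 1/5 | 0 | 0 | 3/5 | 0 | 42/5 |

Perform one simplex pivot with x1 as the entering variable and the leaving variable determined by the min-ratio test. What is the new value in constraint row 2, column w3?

-1/9

Ratio test on column x1 — row 1: (106/5)/(4/5) = 53/2; row 2: (14/5)/(1/5) = 14; row 3: (106/5)/(9/5) = 106/9. Minimum is 106/9 at row 3 (w3 leaves); pivot element 9/5.
Divide row 3 by 9/5; eliminate column x1 from the other rows.
Row 2 update in column w3: 0 − (1/5)·(5/9) = -1/9.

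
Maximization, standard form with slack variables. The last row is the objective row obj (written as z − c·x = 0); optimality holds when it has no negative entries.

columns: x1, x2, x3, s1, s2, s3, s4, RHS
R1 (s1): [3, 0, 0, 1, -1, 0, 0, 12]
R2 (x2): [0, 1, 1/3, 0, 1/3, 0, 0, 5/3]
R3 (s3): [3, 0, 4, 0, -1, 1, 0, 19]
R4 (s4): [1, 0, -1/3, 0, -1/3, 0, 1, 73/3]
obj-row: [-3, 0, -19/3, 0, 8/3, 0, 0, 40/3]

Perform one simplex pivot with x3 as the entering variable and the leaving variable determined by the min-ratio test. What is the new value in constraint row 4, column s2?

-5/12

Ratio test on column x3 — row 1: entry 0 ≤ 0; row 2: (5/3)/(1/3) = 5; row 3: 19/4 = 19/4; row 4: entry -1/3 ≤ 0. Minimum is 19/4 at row 3 (s3 leaves); pivot element 4.
Divide row 3 by 4; eliminate column x3 from the other rows.
Row 4 update in column s2: -1/3 − (-1/3)·(-1/4) = -5/12.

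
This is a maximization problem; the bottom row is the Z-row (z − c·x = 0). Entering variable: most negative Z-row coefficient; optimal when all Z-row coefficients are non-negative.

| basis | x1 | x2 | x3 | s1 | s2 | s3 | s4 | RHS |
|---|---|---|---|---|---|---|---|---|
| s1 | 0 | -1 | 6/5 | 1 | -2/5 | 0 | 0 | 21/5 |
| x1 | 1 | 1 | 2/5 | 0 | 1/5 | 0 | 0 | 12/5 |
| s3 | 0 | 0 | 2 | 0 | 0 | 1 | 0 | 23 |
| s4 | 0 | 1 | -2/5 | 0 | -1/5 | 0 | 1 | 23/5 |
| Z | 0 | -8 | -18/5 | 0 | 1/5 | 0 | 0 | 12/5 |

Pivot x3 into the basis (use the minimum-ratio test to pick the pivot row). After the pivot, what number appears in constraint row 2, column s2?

1/3

Ratio test on column x3 — row 1: (21/5)/(6/5) = 7/2; row 2: (12/5)/(2/5) = 6; row 3: 23/2 = 23/2; row 4: entry -2/5 ≤ 0. Minimum is 7/2 at row 1 (s1 leaves); pivot element 6/5.
Divide row 1 by 6/5; eliminate column x3 from the other rows.
Row 2 update in column s2: 1/5 − (2/5)·(-1/3) = 1/3.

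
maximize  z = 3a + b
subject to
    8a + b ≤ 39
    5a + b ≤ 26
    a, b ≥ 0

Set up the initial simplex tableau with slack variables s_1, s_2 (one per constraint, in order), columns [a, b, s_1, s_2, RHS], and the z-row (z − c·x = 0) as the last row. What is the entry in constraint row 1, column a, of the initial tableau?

Constraint 1 has coefficient 8 on a.

8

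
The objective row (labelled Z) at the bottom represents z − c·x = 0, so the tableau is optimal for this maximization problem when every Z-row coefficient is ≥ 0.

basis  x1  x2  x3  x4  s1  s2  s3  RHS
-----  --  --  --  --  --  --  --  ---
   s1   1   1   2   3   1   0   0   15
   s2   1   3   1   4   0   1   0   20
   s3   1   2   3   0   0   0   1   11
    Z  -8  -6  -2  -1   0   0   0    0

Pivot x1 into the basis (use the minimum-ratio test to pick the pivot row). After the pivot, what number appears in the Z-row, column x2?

Ratio test on column x1 — row 1: 15/1 = 15; row 2: 20/1 = 20; row 3: 11/1 = 11. Minimum is 11 at row 3 (s3 leaves); pivot element 1.
Divide row 3 by 1; eliminate column x1 from the other rows.
Z-row update in column x2: -6 − (-8)·2 = 10.

10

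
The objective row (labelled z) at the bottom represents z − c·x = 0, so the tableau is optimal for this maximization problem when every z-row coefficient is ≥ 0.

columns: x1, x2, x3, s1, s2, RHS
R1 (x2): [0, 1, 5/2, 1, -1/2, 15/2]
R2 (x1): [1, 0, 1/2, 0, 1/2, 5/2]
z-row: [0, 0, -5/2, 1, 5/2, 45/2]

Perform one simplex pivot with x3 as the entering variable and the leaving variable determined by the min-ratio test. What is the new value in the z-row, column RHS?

30

Ratio test on column x3 — row 1: (15/2)/(5/2) = 3; row 2: (5/2)/(1/2) = 5. Minimum is 3 at row 1 (x2 leaves); pivot element 5/2.
Divide row 1 by 5/2; eliminate column x3 from the other rows.
z-row update in column RHS: 45/2 − (-5/2)·3 = 30.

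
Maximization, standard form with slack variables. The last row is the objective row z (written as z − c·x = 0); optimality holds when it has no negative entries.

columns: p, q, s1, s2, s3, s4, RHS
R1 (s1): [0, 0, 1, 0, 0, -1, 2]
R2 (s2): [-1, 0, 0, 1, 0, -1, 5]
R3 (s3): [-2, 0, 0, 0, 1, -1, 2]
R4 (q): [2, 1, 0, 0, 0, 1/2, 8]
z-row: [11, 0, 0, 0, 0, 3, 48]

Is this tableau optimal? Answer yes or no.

Every z-row coefficient is ≥ 0, so the tableau is optimal.

yes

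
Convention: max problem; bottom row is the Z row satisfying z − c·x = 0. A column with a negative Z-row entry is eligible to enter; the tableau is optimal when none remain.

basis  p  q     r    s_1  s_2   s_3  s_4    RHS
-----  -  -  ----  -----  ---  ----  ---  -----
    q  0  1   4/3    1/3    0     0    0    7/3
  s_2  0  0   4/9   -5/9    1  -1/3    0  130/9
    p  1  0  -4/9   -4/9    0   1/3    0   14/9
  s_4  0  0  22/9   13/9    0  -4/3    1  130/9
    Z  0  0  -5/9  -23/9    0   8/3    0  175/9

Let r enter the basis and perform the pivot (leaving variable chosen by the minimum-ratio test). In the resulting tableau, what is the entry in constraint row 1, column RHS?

Ratio test on column r — row 1: (7/3)/(4/3) = 7/4; row 2: (130/9)/(4/9) = 65/2; row 3: entry -4/9 ≤ 0; row 4: (130/9)/(22/9) = 65/11. Minimum is 7/4 at row 1 (q leaves); pivot element 4/3.
Divide row 1 by 4/3; eliminate column r from the other rows.
In the new row 1, the RHS entry is the old entry divided by the pivot: (7/3)/(4/3) = 7/4.

7/4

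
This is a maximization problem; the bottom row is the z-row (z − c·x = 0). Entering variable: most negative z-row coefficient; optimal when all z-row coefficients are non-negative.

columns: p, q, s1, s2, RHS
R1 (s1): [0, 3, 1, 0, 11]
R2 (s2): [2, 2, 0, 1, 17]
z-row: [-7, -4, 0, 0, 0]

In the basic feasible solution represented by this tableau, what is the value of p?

p is not in the basis, so in the current basic feasible solution p = 0.

0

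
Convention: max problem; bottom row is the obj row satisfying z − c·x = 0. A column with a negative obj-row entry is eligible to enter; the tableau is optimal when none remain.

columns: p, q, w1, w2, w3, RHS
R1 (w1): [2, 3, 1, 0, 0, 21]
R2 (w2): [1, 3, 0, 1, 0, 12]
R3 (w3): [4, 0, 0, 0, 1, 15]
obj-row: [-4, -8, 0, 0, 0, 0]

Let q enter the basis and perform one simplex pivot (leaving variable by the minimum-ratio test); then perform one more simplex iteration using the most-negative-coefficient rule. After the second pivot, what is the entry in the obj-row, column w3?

Ratio test on column q — row 1: 21/3 = 7; row 2: 12/3 = 4; row 3: entry 0 ≤ 0. Minimum is 4 at row 2 (w2 leaves); pivot element 3.
Divide row 2 by 3; eliminate column q from the other rows.
Second iteration: most negative obj-row entry is -4/3 in column p, so p enters.
Ratio test on column p — row 1: 9/1 = 9; row 2: 4/(1/3) = 12; row 3: 15/4 = 15/4. Minimum is 15/4 at row 3 (w3 leaves); pivot element 4.
Divide row 3 by 4; eliminate column p from the other rows.
After both pivots, the entry at the obj-row, column w3 is 1/3.

1/3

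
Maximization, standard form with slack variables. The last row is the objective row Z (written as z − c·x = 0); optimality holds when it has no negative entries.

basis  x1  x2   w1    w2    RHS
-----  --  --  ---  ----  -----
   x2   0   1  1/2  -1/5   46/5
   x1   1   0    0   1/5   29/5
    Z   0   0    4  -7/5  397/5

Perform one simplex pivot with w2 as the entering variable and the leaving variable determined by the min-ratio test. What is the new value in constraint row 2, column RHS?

29

Ratio test on column w2 — row 1: entry -1/5 ≤ 0; row 2: (29/5)/(1/5) = 29. Minimum is 29 at row 2 (x1 leaves); pivot element 1/5.
Divide row 2 by 1/5; eliminate column w2 from the other rows.
In the new row 2, the RHS entry is the old entry divided by the pivot: (29/5)/(1/5) = 29.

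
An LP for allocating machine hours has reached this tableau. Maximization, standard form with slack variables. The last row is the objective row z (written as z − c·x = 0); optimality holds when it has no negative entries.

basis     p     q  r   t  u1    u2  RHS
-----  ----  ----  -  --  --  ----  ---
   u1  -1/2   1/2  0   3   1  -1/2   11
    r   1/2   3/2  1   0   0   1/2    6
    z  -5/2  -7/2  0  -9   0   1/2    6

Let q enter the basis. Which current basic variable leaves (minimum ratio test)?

Column q entries and ratios — u1: 11/(1/2) = 22; r: 6/(3/2) = 4.
Smallest ratio is 4 in the row of r, so r leaves.

r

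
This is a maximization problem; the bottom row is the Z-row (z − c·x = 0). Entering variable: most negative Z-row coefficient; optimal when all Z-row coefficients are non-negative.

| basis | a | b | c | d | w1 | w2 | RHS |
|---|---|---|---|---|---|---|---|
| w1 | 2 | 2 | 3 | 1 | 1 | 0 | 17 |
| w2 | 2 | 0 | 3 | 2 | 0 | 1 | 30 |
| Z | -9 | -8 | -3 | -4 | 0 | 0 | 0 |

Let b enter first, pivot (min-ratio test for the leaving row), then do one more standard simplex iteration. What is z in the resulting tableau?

Ratio test on column b — row 1: 17/2 = 17/2; row 2: entry 0 ≤ 0. Minimum is 17/2 at row 1 (w1 leaves); pivot element 2.
Pivot on row 1; the Z-row RHS becomes 0 − (-8)·(17/2) = 68.
Next entering variable (most negative Z-row entry -1): a.
Ratio test on column a — row 1: (17/2)/1 = 17/2; row 2: 30/2 = 15. Minimum is 17/2 at row 1 (b leaves); pivot element 1.
After the second pivot the Z-row RHS is 68 − (-1)·(17/2) = 153/2.

153/2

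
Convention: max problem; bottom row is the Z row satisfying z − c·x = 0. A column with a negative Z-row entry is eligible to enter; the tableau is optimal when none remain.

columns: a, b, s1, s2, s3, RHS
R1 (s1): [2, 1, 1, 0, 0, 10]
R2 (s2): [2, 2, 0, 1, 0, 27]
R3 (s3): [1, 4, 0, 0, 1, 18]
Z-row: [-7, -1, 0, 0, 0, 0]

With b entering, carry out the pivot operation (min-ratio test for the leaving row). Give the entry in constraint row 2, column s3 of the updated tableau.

-1/2

Ratio test on column b — row 1: 10/1 = 10; row 2: 27/2 = 27/2; row 3: 18/4 = 9/2. Minimum is 9/2 at row 3 (s3 leaves); pivot element 4.
Divide row 3 by 4; eliminate column b from the other rows.
Row 2 update in column s3: 0 − 2·(1/4) = -1/2.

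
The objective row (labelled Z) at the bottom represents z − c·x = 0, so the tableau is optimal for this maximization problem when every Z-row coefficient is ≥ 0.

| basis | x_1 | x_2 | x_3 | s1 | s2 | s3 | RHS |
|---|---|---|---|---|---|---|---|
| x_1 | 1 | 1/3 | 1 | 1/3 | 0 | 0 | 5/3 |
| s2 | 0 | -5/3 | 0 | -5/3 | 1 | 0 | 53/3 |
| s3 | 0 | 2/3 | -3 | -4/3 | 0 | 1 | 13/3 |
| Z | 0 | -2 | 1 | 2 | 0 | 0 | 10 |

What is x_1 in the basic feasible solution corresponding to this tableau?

5/3

x_1 is basic (row 1); its value is the RHS of that row, 5/3.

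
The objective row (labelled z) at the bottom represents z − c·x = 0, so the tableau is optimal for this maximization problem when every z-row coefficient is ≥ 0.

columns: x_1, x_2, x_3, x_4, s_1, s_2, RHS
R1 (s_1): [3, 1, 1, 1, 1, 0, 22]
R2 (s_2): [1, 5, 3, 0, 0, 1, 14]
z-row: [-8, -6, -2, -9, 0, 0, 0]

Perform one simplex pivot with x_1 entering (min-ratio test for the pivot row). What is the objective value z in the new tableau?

Ratio test on column x_1 — row 1: 22/3 = 22/3; row 2: 14/1 = 14. Minimum is 22/3 at row 1 (s_1 leaves); pivot element 3.
Pivot on row 1; the z-row RHS becomes 0 − (-8)·(22/3) = 176/3.

176/3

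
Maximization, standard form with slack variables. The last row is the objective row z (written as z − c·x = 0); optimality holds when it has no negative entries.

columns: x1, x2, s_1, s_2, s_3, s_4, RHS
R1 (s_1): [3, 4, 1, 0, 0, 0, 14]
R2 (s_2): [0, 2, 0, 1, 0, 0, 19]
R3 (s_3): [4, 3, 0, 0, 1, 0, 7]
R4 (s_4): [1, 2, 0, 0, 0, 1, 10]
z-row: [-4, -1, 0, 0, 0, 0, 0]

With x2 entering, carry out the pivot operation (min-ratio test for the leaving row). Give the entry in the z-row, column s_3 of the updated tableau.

1/3

Ratio test on column x2 — row 1: 14/4 = 7/2; row 2: 19/2 = 19/2; row 3: 7/3 = 7/3; row 4: 10/2 = 5. Minimum is 7/3 at row 3 (s_3 leaves); pivot element 3.
Divide row 3 by 3; eliminate column x2 from the other rows.
z-row update in column s_3: 0 − (-1)·(1/3) = 1/3.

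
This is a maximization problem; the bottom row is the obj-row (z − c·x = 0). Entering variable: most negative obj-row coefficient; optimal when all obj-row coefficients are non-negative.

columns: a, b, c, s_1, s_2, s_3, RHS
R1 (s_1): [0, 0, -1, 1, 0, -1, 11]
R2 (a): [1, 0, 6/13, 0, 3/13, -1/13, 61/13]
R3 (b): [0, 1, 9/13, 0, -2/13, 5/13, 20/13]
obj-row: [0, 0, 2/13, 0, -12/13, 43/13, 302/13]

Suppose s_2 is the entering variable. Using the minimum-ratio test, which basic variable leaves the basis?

a

Column s_2 entries and ratios — s_1: 0 ≤ 0, skip; a: (61/13)/(3/13) = 61/3; b: -2/13 ≤ 0, skip.
Smallest ratio is 61/3 in the row of a, so a leaves.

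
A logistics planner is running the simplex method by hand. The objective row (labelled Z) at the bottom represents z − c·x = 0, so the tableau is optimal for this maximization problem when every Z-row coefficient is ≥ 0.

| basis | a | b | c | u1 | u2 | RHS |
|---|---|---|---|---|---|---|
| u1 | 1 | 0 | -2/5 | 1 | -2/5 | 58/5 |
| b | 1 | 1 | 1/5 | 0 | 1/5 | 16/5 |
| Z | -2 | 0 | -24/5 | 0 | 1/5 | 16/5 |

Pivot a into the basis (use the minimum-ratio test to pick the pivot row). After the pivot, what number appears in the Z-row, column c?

Ratio test on column a — row 1: (58/5)/1 = 58/5; row 2: (16/5)/1 = 16/5. Minimum is 16/5 at row 2 (b leaves); pivot element 1.
Divide row 2 by 1; eliminate column a from the other rows.
Z-row update in column c: -24/5 − (-2)·(1/5) = -22/5.

-22/5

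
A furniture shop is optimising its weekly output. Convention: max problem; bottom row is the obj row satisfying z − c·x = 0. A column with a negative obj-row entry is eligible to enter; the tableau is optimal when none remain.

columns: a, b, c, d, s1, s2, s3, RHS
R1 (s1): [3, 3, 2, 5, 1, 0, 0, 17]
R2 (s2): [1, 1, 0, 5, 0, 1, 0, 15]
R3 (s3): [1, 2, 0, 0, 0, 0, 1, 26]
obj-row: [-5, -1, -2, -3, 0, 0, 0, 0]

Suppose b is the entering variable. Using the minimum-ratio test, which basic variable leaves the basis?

Column b entries and ratios — s1: 17/3 = 17/3; s2: 15/1 = 15; s3: 26/2 = 13.
Smallest ratio is 17/3 in the row of s1, so s1 leaves.

s1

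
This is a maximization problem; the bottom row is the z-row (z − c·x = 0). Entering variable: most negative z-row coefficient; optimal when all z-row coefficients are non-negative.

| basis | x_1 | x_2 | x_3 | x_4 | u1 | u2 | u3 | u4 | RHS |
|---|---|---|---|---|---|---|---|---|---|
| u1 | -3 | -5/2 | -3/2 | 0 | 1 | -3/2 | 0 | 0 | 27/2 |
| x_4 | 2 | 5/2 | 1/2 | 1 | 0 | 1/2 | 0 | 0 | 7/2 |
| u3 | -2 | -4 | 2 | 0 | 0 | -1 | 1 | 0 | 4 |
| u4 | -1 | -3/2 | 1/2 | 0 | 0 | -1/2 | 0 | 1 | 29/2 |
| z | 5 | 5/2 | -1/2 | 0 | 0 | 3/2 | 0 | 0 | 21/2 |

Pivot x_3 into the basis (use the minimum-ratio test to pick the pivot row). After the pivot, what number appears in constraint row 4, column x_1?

-1/2

Ratio test on column x_3 — row 1: entry -3/2 ≤ 0; row 2: (7/2)/(1/2) = 7; row 3: 4/2 = 2; row 4: (29/2)/(1/2) = 29. Minimum is 2 at row 3 (u3 leaves); pivot element 2.
Divide row 3 by 2; eliminate column x_3 from the other rows.
Row 4 update in column x_1: -1 − (1/2)·(-1) = -1/2.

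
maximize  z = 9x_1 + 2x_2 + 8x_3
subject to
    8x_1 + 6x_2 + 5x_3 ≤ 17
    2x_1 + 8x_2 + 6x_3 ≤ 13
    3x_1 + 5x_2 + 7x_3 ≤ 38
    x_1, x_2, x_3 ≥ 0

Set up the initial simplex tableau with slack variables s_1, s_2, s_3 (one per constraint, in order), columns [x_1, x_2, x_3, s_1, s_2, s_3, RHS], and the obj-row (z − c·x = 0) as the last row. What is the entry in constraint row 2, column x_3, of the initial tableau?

Constraint 2 has coefficient 6 on x_3.

6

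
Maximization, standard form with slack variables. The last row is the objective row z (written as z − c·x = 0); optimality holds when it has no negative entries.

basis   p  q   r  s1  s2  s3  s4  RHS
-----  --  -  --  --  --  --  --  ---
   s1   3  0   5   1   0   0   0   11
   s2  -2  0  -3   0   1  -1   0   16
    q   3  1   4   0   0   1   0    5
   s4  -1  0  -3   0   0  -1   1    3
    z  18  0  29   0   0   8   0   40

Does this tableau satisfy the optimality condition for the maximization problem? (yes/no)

yes

Every z-row coefficient is ≥ 0, so the tableau is optimal.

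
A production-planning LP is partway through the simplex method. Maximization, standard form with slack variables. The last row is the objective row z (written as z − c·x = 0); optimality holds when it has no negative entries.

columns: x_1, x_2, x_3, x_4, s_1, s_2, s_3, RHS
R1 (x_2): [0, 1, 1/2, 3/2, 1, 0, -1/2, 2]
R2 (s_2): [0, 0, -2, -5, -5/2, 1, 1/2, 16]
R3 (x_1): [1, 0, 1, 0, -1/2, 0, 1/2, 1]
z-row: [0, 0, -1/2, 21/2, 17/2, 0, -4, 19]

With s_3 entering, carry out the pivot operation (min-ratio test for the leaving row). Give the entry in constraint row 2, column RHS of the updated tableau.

15

Ratio test on column s_3 — row 1: entry -1/2 ≤ 0; row 2: 16/(1/2) = 32; row 3: 1/(1/2) = 2. Minimum is 2 at row 3 (x_1 leaves); pivot element 1/2.
Divide row 3 by 1/2; eliminate column s_3 from the other rows.
Row 2 update in column RHS: 16 − (1/2)·2 = 15.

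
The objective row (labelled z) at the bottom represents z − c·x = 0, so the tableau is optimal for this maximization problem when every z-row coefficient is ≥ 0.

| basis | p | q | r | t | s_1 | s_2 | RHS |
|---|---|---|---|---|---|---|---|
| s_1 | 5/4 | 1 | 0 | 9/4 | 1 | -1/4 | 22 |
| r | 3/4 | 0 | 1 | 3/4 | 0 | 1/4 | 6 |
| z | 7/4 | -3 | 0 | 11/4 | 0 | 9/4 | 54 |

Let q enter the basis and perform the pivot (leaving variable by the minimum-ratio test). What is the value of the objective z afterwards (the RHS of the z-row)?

120

Ratio test on column q — row 1: 22/1 = 22; row 2: entry 0 ≤ 0. Minimum is 22 at row 1 (s_1 leaves); pivot element 1.
Pivot on row 1; the z-row RHS becomes 54 − (-3)·22 = 120.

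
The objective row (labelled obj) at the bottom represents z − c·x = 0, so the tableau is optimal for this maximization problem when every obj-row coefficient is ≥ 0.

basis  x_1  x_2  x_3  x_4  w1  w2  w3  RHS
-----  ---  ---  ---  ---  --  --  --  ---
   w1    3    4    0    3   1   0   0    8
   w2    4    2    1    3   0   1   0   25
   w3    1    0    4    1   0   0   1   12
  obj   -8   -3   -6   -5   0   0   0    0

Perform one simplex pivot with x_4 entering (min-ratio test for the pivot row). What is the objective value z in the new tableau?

40/3

Ratio test on column x_4 — row 1: 8/3 = 8/3; row 2: 25/3 = 25/3; row 3: 12/1 = 12. Minimum is 8/3 at row 1 (w1 leaves); pivot element 3.
Pivot on row 1; the obj-row RHS becomes 0 − (-5)·(8/3) = 40/3.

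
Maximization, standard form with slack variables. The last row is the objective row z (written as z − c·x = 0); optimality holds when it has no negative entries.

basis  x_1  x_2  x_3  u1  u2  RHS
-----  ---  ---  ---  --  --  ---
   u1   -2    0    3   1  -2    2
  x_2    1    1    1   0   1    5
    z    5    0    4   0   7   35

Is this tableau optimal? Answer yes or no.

Every z-row coefficient is ≥ 0, so the tableau is optimal.

yes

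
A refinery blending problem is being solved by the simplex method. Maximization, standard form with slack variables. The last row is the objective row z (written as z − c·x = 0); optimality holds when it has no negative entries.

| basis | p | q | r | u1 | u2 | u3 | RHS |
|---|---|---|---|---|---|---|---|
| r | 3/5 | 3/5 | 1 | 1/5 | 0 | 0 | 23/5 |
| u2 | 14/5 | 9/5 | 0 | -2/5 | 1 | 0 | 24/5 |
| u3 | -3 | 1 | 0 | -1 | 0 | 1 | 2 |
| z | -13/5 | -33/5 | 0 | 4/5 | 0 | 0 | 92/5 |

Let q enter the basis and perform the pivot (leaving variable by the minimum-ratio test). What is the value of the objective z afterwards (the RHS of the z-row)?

Ratio test on column q — row 1: (23/5)/(3/5) = 23/3; row 2: (24/5)/(9/5) = 8/3; row 3: 2/1 = 2. Minimum is 2 at row 3 (u3 leaves); pivot element 1.
Pivot on row 3; the z-row RHS becomes 92/5 − (-33/5)·2 = 158/5.

158/5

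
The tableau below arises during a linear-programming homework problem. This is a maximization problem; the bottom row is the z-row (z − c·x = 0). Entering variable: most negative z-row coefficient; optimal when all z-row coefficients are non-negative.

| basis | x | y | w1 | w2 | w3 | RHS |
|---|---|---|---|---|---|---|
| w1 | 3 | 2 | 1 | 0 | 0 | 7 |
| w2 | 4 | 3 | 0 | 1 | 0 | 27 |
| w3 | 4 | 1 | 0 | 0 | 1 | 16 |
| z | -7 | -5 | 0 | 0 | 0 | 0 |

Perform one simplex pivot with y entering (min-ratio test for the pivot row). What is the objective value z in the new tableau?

Ratio test on column y — row 1: 7/2 = 7/2; row 2: 27/3 = 9; row 3: 16/1 = 16. Minimum is 7/2 at row 1 (w1 leaves); pivot element 2.
Pivot on row 1; the z-row RHS becomes 0 − (-5)·(7/2) = 35/2.

35/2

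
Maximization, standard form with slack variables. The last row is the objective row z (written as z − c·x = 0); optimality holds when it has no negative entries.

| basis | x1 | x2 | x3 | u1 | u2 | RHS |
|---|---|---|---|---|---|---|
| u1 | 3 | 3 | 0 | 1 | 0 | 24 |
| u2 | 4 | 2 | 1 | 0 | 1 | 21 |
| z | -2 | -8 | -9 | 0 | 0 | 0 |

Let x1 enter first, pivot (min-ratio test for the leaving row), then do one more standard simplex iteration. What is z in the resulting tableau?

Ratio test on column x1 — row 1: 24/3 = 8; row 2: 21/4 = 21/4. Minimum is 21/4 at row 2 (u2 leaves); pivot element 4.
Pivot on row 2; the z-row RHS becomes 0 − (-2)·(21/4) = 21/2.
Next entering variable (most negative z-row entry -17/2): x3.
Ratio test on column x3 — row 1: entry -3/4 ≤ 0; row 2: (21/4)/(1/4) = 21. Minimum is 21 at row 2 (x1 leaves); pivot element 1/4.
After the second pivot the z-row RHS is 21/2 − (-17/2)·21 = 189.

189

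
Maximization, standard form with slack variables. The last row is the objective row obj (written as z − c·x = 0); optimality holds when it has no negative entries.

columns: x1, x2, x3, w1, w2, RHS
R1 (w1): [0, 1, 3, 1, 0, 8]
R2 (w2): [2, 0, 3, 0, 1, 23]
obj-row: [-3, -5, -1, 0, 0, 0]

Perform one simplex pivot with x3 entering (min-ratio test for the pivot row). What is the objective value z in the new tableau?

8/3

Ratio test on column x3 — row 1: 8/3 = 8/3; row 2: 23/3 = 23/3. Minimum is 8/3 at row 1 (w1 leaves); pivot element 3.
Pivot on row 1; the obj-row RHS becomes 0 − (-1)·(8/3) = 8/3.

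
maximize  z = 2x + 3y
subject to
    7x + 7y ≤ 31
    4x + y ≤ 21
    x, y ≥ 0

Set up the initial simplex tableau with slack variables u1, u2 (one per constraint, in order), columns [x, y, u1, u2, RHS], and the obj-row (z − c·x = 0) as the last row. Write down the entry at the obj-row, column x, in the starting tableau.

The obj-row carries the negated objective coefficients: the x entry is -2.

-2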